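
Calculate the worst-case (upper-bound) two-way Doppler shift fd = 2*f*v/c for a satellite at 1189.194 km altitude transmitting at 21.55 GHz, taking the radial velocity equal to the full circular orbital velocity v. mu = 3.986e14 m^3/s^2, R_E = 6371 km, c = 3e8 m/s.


r = 7.560194e+06 m
v = sqrt(mu/r) = 7261.0960 m/s (worst-case radial velocity)
f = 21.55 GHz = 2.155e+10 Hz
fd = 2*f*v/c = 2*2.155e+10*7261.0960/3.0e+08
fd = 1.0431775e+06 Hz

1.0432e+06 Hz


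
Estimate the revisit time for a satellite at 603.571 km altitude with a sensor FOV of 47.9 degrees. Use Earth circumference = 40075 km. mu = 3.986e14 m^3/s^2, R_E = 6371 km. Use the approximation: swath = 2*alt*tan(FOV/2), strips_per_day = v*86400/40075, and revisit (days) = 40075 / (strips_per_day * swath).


swath = 2*603.571*tan(0.4180064) = 536.1925 km
v = sqrt(mu/r) = 7559.7929 m/s = 7.5598 km/s
strips/day = v*86400/40075 = 7.5598*86400/40075 = 16.2986
coverage/day = strips * swath = 16.2986 * 536.1925 = 8739.1830 km
revisit = 40075 / 8739.1830 = 4.5857 days

4.5857 days


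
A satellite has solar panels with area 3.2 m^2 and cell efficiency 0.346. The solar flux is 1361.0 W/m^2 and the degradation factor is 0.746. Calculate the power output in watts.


P = area * eta * S * degradation
P = 3.2 * 0.346 * 1361.0 * 0.746
P = 1124.1468 W

1124.1468 W


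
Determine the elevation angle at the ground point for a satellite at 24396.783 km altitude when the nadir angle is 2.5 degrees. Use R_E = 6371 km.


r = R_E + alt = 30767.7830 km
Law of sines in the satellite / Earth-center / ground-point triangle:
  sin(nadir)/R_E = sin(90 + el)/r  =>  cos(el) = (r/R_E)*sin(nadir)
cos(el) = (30767.7830 / 6371.0000) * sin(2.5 deg) = 0.2106532
el = arccos(0.2106532) = 77.8394 deg
(Earth-central angle = 90 - nadir - el = 9.6606 deg)

77.8394 degrees


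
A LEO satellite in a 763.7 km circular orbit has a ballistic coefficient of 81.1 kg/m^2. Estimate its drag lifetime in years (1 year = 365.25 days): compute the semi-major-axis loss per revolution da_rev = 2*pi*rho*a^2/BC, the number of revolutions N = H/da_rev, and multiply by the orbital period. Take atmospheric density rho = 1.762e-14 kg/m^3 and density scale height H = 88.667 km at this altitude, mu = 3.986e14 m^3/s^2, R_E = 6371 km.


a = R_E + alt = 7134.7000 km = 7.1347e+06 m
da_rev = 2*pi*rho*a^2/BC = 2*pi*1.762e-14*(7.1347e+06)^2/81.1 = 0.0694890463 m per revolution
N = H/da_rev = 88667.0000 m / 0.0694890463 m = 1.2759853e+06 revolutions
P = 2*pi*sqrt(a^3/mu) = 5997.5627 s
lifetime = N*P = 1.2759853e+06 * 5997.5627 = 7.6528017e+09 s = 88574.0936 days
years = 88574.0936 / 365.25 = 242.5027 years

242.5027 years


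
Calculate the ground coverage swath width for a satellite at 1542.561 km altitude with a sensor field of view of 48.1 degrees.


FOV = 48.1 deg = 0.8395034 rad
swath = 2 * alt * tan(FOV/2) = 2 * 1542.561 * tan(0.4197517)
swath = 2 * 1542.561 * 0.4462747
swath = 1376.8120 km

1376.8120 km


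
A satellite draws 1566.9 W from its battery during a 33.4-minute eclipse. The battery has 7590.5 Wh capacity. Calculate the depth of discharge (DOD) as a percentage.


E_used = P * t / 60 = 1566.9 * 33.4 / 60 = 872.2410 Wh
DOD = E_used / E_total * 100 = 872.2410 / 7590.5 * 100
DOD = 11.4912 %

11.4912 %


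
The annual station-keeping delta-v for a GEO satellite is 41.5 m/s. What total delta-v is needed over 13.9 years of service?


dV = rate * years = 41.5 * 13.9
dV = 576.8500 m/s

576.8500 m/s


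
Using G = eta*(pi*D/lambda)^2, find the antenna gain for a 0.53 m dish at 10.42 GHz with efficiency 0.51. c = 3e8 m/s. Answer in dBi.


lambda = c/f = 3e8 / 1.042e+10 = 0.02879079 m
G = eta*(pi*D/lambda)^2 = 0.51*(pi*0.53/0.02879079)^2
G = 1705.7469 (linear)
G = 10*log10(1705.7469) = 32.3191 dBi

32.3191 dBi


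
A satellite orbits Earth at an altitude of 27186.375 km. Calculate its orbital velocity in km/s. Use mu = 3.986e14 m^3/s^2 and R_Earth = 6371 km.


r = R_E + alt = 6371.0 + 27186.375 = 33557.3750 km = 3.3557375e+07 m
v = sqrt(mu/r) = sqrt(3.986e14 / 3.3557375e+07) = 3446.4712 m/s = 3.4465 km/s

3.4465 km/s


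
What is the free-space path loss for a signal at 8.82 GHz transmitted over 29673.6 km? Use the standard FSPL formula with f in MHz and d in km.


f = 8.82 GHz = 8820.0000 MHz
d = 29673.6 km
FSPL = 32.44 + 20*log10(8820.0000) + 20*log10(29673.6)
FSPL = 32.44 + 78.9094 + 89.4474
FSPL = 200.7968 dB

200.7968 dB


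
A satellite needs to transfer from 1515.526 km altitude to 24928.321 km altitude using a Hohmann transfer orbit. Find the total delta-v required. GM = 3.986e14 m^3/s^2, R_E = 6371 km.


r1 = 7886.5260 km = 7.886526e+06 m
r2 = 31299.3210 km = 3.1299321e+07 m
dv1 = sqrt(mu/r1)*(sqrt(2*r2/(r1+r2)) - 1) = 1876.2457 m/s
dv2 = sqrt(mu/r2)*(1 - sqrt(2*r1/(r1+r2))) = 1304.5333 m/s
total dv = |dv1| + |dv2| = 1876.2457 + 1304.5333 = 3180.7790 m/s = 3.1808 km/s

3.1808 km/s


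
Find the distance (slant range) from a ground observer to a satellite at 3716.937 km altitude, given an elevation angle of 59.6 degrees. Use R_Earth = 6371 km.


h = 3716.937 km, el = 59.6 deg
d = -R_E*sin(el) + sqrt((R_E*sin(el))^2 + 2*R_E*h + h^2)
d = -6371.0000*sin(1.0402) + sqrt((6371.0000*0.8625137)^2 + 2*6371.0000*3716.937 + 3716.937^2)
d = 4063.8310 km

4063.8310 km


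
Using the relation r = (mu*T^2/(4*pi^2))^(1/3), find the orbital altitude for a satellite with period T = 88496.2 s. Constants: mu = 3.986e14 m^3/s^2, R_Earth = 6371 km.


T = 88496.2 s
r = (mu*T^2/(4*pi^2))^(1/3) = (3.986e14 * 88496.2^2 / (4*pi^2))^(1/3)
r = 4.292157e+07 m = 42921.5702 km
alt = r - R_E = 42921.5702 - 6371 = 36550.5702 km

36550.5702 km


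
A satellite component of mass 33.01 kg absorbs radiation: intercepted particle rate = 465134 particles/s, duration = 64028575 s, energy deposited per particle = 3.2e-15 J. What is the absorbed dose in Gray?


Total energy deposited = rate * time * E_per
  = 465134 * 64028575 * 3.2e-15 = 0.09530198 J
Dose = E_total / mass = 0.09530198 / 33.01
Dose = 0.002887064 Gy

0.0029 Gy


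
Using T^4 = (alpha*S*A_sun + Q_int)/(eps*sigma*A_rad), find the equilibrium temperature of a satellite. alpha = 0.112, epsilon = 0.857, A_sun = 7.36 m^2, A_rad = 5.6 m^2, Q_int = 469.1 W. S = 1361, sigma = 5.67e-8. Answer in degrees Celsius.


Numerator = alpha*S*A_sun + Q_int = 0.112*1361*7.36 + 469.1 = 1590.9995 W
Denominator = eps*sigma*A_rad = 0.857*5.67e-8*5.6 = 2.7211464e-07 W/K^4
T^4 = 5.8467987e+09 K^4
T = 276.5219 K = 3.3719 C

3.3719 degrees Celsius


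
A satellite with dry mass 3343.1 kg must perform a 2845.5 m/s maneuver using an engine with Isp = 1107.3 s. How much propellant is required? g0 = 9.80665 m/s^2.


ve = Isp * g0 = 1107.3 * 9.80665 = 10858.903545 m/s
mass ratio = exp(dv/ve) = exp(2845.5/10858.903545) = 1.29958246
m_prop = m_dry * (mr - 1) = 3343.1 * (1.29958246 - 1)
m_prop = 1001.5341 kg

1001.5341 kg


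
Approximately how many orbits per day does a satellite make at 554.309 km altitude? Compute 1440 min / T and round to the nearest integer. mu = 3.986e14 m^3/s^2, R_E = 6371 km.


r = 6.925309e+06 m
T = 2*pi*sqrt(r^3/mu) = 5735.4824 s = 95.5914 min
revs/day = 1440 / 95.5914 = 15.0641
Rounded: 15 revolutions per day

15 revolutions per day


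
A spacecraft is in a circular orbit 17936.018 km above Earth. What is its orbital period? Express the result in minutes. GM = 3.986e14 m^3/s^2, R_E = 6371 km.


r = 24307.0180 km = 2.4307018e+07 m
T = 2*pi*sqrt(r^3/mu) = 2*pi*sqrt(1.4361343e+22 / 3.986e14)
T = 37714.5339 s = 628.5756 min

628.5756 minutes


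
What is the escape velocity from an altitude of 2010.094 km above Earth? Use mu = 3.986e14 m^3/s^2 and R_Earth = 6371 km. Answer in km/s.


r = 6371.0 + 2010.094 = 8381.0940 km = 8.381094e+06 m
v_esc = sqrt(2*mu/r) = sqrt(2*3.986e14 / 8.381094e+06)
v_esc = 9752.8892 m/s = 9.7529 km/s

9.7529 km/s


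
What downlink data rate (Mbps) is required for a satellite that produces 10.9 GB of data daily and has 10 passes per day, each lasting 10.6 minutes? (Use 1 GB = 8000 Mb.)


total contact time = 10 * 10.6 * 60 = 6360.0000 s
data = 10.9 GB = 87200.0000 Mb
rate = 87200.0000 / 6360.0000 = 13.7107 Mbps

13.7107 Mbps


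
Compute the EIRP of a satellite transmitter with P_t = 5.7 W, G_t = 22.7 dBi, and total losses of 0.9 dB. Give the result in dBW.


Pt = 5.7 W = 7.5587 dBW
EIRP = Pt_dBW + Gt - losses = 7.5587 + 22.7 - 0.9 = 29.3587 dBW

29.3587 dBW


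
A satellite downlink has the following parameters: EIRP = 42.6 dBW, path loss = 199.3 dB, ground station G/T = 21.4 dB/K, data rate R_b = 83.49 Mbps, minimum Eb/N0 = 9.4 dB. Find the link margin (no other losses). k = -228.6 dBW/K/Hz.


C/N0 = EIRP - FSPL + G/T - k = 42.6 - 199.3 + 21.4 - (-228.6)
C/N0 = 93.3000 dB-Hz
R_b = 83.49 Mbps = 8.349e+07 bps -> 10*log10(R_b) = 79.2163 dB-Hz
Eb/N0 = C/N0 - 10*log10(R_b) = 93.3000 - 79.2163 = 14.0837 dB
Margin = Eb/N0 - Eb/N0_req = 14.0837 - 9.4 = 4.6837 dB (link closes)

4.6837 dB


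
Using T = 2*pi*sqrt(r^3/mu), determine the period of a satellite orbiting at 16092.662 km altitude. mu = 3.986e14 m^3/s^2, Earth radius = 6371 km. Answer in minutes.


r = 22463.6620 km = 2.2463662e+07 m
T = 2*pi*sqrt(r^3/mu) = 2*pi*sqrt(1.1335526e+22 / 3.986e14)
T = 33506.7307 s = 558.4455 min

558.4455 minutes


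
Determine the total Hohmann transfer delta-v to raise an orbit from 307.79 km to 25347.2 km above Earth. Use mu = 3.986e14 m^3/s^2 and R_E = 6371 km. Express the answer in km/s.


r1 = 6678.7900 km = 6.67879e+06 m
r2 = 31718.2000 km = 3.17182e+07 m
dv1 = sqrt(mu/r1)*(sqrt(2*r2/(r1+r2)) - 1) = 2204.4200 m/s
dv2 = sqrt(mu/r2)*(1 - sqrt(2*r1/(r1+r2))) = 1454.1021 m/s
total dv = |dv1| + |dv2| = 2204.4200 + 1454.1021 = 3658.5221 m/s = 3.6585 km/s

3.6585 km/s


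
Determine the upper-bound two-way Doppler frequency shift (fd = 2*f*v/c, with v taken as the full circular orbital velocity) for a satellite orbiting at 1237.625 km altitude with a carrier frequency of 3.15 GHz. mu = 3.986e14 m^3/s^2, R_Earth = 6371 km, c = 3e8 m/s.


r = 7.608625e+06 m
v = sqrt(mu/r) = 7237.9496 m/s (worst-case radial velocity)
f = 3.15 GHz = 3.15e+09 Hz
fd = 2*f*v/c = 2*3.15e+09*7237.9496/3.0e+08
fd = 151996.9425 Hz

151996.9425 Hz


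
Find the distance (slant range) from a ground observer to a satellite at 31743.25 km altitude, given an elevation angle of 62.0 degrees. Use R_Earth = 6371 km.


h = 31743.25 km, el = 62.0 deg
d = -R_E*sin(el) + sqrt((R_E*sin(el))^2 + 2*R_E*h + h^2)
d = -6371.0000*sin(1.0821) + sqrt((6371.0000*0.8829476)^2 + 2*6371.0000*31743.25 + 31743.25^2)
d = 32371.4506 km

32371.4506 km


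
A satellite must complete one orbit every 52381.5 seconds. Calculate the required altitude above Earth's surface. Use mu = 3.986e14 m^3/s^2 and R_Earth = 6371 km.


T = 52381.5 s
r = (mu*T^2/(4*pi^2))^(1/3) = (3.986e14 * 52381.5^2 / (4*pi^2))^(1/3)
r = 3.0258296e+07 m = 30258.2964 km
alt = r - R_E = 30258.2964 - 6371 = 23887.2964 km

23887.2964 km


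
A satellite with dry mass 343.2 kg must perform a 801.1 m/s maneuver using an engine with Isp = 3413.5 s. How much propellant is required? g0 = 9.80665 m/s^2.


ve = Isp * g0 = 3413.5 * 9.80665 = 33474.999775 m/s
mass ratio = exp(dv/ve) = exp(801.1/33474.999775) = 1.02421994
m_prop = m_dry * (mr - 1) = 343.2 * (1.02421994 - 1)
m_prop = 8.3123 kg

8.3123 kg


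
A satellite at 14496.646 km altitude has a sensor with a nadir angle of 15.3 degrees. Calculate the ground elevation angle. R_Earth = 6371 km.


r = R_E + alt = 20867.6460 km
Law of sines in the satellite / Earth-center / ground-point triangle:
  sin(nadir)/R_E = sin(90 + el)/r  =>  cos(el) = (r/R_E)*sin(nadir)
cos(el) = (20867.6460 / 6371.0000) * sin(15.3 deg) = 0.8642928
el = arccos(0.8642928) = 30.1980 deg
(Earth-central angle = 90 - nadir - el = 44.5020 deg)

30.1980 degrees


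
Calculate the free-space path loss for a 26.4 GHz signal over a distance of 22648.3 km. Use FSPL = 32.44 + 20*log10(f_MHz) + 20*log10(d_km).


f = 26.4 GHz = 26400.0000 MHz
d = 22648.3 km
FSPL = 32.44 + 20*log10(26400.0000) + 20*log10(22648.3)
FSPL = 32.44 + 88.4321 + 87.1007
FSPL = 207.9728 dB

207.9728 dB


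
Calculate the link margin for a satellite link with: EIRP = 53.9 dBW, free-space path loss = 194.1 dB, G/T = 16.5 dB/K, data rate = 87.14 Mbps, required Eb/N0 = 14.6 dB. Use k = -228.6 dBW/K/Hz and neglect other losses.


C/N0 = EIRP - FSPL + G/T - k = 53.9 - 194.1 + 16.5 - (-228.6)
C/N0 = 104.9000 dB-Hz
R_b = 87.14 Mbps = 8.714e+07 bps -> 10*log10(R_b) = 79.4022 dB-Hz
Eb/N0 = C/N0 - 10*log10(R_b) = 104.9000 - 79.4022 = 25.4978 dB
Margin = Eb/N0 - Eb/N0_req = 25.4978 - 14.6 = 10.8978 dB (link closes)

10.8978 dB


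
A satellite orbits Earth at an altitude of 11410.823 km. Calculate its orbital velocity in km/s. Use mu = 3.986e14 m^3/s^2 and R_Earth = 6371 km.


r = R_E + alt = 6371.0 + 11410.823 = 17781.8230 km = 1.7781823e+07 m
v = sqrt(mu/r) = sqrt(3.986e14 / 1.7781823e+07) = 4734.5696 m/s = 4.7346 km/s

4.7346 km/s


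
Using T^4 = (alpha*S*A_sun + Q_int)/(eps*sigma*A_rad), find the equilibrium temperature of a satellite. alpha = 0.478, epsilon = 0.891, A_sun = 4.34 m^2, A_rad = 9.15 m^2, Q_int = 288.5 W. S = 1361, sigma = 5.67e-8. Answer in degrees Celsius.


Numerator = alpha*S*A_sun + Q_int = 0.478*1361*4.34 + 288.5 = 3111.9217 W
Denominator = eps*sigma*A_rad = 0.891*5.67e-8*9.15 = 4.6225526e-07 W/K^4
T^4 = 6.7320418e+09 K^4
T = 286.4420 K = 13.2920 C

13.2920 degrees Celsius


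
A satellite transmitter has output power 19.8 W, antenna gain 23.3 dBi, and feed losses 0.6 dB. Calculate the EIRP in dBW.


Pt = 19.8 W = 12.9667 dBW
EIRP = Pt_dBW + Gt - losses = 12.9667 + 23.3 - 0.6 = 35.6667 dBW

35.6667 dBW


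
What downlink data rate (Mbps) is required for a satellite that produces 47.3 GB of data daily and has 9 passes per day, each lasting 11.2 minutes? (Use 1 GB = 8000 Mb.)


total contact time = 9 * 11.2 * 60 = 6048.0000 s
data = 47.3 GB = 378400.0000 Mb
rate = 378400.0000 / 6048.0000 = 62.5661 Mbps

62.5661 Mbps


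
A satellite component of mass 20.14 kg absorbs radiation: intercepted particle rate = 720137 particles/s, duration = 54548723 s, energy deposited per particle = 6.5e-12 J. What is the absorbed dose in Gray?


Total energy deposited = rate * time * E_per
  = 720137 * 54548723 * 6.5e-12 = 255.3366 J
Dose = E_total / mass = 255.3366 / 20.14
Dose = 12.6781 Gy

12.6781 Gy


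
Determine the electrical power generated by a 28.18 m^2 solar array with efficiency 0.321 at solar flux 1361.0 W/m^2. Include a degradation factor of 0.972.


P = area * eta * S * degradation
P = 28.18 * 0.321 * 1361.0 * 0.972
P = 11966.5900 W

11966.5900 W


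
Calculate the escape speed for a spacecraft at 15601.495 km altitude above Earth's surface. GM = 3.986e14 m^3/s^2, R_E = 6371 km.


r = 6371.0 + 15601.495 = 21972.4950 km = 2.1972495e+07 m
v_esc = sqrt(2*mu/r) = sqrt(2*3.986e14 / 2.1972495e+07)
v_esc = 6023.4313 m/s = 6.0234 km/s

6.0234 km/s


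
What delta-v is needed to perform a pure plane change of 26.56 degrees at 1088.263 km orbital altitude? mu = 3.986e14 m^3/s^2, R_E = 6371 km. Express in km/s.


r = 7459.2630 km = 7.459263e+06 m
V = sqrt(mu/r) = 7310.0557 m/s
di = 26.56 deg = 0.4635594 rad
dV = 2*V*sin(di/2) = 2*7310.0557*sin(0.2317797)
dV = 3358.3861 m/s = 3.3584 km/s

3.3584 km/s


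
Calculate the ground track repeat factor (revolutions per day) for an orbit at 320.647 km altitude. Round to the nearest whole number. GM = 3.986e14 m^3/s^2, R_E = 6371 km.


r = 6.691647e+06 m
T = 2*pi*sqrt(r^3/mu) = 5447.6695 s = 90.7945 min
revs/day = 1440 / 90.7945 = 15.8600
Rounded: 16 revolutions per day

16 revolutions per day


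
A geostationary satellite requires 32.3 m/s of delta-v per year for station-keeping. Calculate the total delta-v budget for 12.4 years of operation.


dV = rate * years = 32.3 * 12.4
dV = 400.5200 m/s

400.5200 m/s


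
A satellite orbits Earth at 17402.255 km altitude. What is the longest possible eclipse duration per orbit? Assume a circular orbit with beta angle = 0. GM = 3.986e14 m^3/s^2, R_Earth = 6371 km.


r = 23773.2550 km
T = 607.9851 min
Eclipse fraction = arcsin(R_E/r)/pi = arcsin(6371.0000/23773.2550)/pi
= arcsin(0.2679902)/pi = 0.08635949
Eclipse duration = 0.08635949 * 607.9851 = 52.5053 min

52.5053 minutes


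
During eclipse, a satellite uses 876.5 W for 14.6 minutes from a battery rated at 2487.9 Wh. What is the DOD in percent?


E_used = P * t / 60 = 876.5 * 14.6 / 60 = 213.2817 Wh
DOD = E_used / E_total * 100 = 213.2817 / 2487.9 * 100
DOD = 8.5728 %

8.5728 %


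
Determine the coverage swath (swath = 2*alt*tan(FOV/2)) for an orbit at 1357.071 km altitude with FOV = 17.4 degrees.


FOV = 17.4 deg = 0.3036873 rad
swath = 2 * alt * tan(FOV/2) = 2 * 1357.071 * tan(0.1518436)
swath = 2 * 1357.071 * 0.1530215
swath = 415.3221 km

415.3221 km


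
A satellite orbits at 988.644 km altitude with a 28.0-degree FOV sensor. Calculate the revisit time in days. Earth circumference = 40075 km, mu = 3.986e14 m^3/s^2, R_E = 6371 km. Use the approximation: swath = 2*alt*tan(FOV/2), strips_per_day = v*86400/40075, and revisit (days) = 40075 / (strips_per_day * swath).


swath = 2*988.644*tan(0.2443461) = 492.9933 km
v = sqrt(mu/r) = 7359.3633 m/s = 7.3594 km/s
strips/day = v*86400/40075 = 7.3594*86400/40075 = 15.8665
coverage/day = strips * swath = 15.8665 * 492.9933 = 7822.0654 km
revisit = 40075 / 7822.0654 = 5.1233 days

5.1233 days


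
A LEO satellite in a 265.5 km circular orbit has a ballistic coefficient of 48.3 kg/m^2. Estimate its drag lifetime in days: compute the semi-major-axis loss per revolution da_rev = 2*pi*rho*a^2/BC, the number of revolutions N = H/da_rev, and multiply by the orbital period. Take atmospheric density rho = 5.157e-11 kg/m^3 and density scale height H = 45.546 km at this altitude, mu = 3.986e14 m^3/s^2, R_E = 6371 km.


a = R_E + alt = 6636.5000 km = 6.6365e+06 m
da_rev = 2*pi*rho*a^2/BC = 2*pi*5.157e-11*(6.6365e+06)^2/48.3 = 295.466377 m per revolution
N = H/da_rev = 45546.0000 m / 295.466377 m = 154.1495 revolutions
P = 2*pi*sqrt(a^3/mu) = 5380.4657 s
lifetime = N*P = 154.1495 * 5380.4657 = 829396.2064 s = 9.5995 days

9.5995 days


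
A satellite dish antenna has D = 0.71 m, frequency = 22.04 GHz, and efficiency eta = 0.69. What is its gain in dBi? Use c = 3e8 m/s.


lambda = c/f = 3e8 / 2.204e+10 = 0.01361162 m
G = eta*(pi*D/lambda)^2 = 0.69*(pi*0.71/0.01361162)^2
G = 18528.7535 (linear)
G = 10*log10(18528.7535) = 42.6785 dBi

42.6785 dBi


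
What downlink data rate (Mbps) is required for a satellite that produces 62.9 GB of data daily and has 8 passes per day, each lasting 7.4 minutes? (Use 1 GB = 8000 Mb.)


total contact time = 8 * 7.4 * 60 = 3552.0000 s
data = 62.9 GB = 503200.0000 Mb
rate = 503200.0000 / 3552.0000 = 141.6667 Mbps

141.6667 Mbps


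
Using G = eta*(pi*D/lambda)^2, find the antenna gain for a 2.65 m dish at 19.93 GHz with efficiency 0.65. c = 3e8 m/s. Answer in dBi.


lambda = c/f = 3e8 / 1.993e+10 = 0.01505268 m
G = eta*(pi*D/lambda)^2 = 0.65*(pi*2.65/0.01505268)^2
G = 198827.7225 (linear)
G = 10*log10(198827.7225) = 52.9848 dBi

52.9848 dBi


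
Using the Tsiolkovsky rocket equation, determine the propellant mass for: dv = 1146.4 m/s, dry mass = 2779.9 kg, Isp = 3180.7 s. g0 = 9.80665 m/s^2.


ve = Isp * g0 = 3180.7 * 9.80665 = 31192.011655 m/s
mass ratio = exp(dv/ve) = exp(1146.4/31192.011655) = 1.03743674
m_prop = m_dry * (mr - 1) = 2779.9 * (1.03743674 - 1)
m_prop = 104.0704 kg

104.0704 kg


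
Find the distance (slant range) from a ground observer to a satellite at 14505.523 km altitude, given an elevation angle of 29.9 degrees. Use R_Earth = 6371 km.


h = 14505.523 km, el = 29.9 deg
d = -R_E*sin(el) + sqrt((R_E*sin(el))^2 + 2*R_E*h + h^2)
d = -6371.0000*sin(0.5218534) + sqrt((6371.0000*0.4984877)^2 + 2*6371.0000*14505.523 + 14505.523^2)
d = 16956.8367 km

16956.8367 km


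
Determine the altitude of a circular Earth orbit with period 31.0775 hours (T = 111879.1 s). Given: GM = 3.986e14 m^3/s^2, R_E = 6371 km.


T = 111879.1 s
r = (mu*T^2/(4*pi^2))^(1/3) = (3.986e14 * 111879.1^2 / (4*pi^2))^(1/3)
r = 5.0183217e+07 m = 50183.2166 km
alt = r - R_E = 50183.2166 - 6371 = 43812.2166 km

43812.2166 km


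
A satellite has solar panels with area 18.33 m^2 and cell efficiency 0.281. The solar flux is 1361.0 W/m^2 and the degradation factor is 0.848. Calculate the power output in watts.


P = area * eta * S * degradation
P = 18.33 * 0.281 * 1361.0 * 0.848
P = 5944.6017 W

5944.6017 W


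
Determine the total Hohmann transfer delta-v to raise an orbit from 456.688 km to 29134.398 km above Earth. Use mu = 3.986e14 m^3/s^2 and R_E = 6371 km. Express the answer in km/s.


r1 = 6827.6880 km = 6.827688e+06 m
r2 = 35505.3980 km = 3.5505398e+07 m
dv1 = sqrt(mu/r1)*(sqrt(2*r2/(r1+r2)) - 1) = 2255.1948 m/s
dv2 = sqrt(mu/r2)*(1 - sqrt(2*r1/(r1+r2))) = 1447.6152 m/s
total dv = |dv1| + |dv2| = 2255.1948 + 1447.6152 = 3702.8100 m/s = 3.7028 km/s

3.7028 km/s


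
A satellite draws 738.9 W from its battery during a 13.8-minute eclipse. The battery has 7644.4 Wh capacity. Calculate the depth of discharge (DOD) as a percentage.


E_used = P * t / 60 = 738.9 * 13.8 / 60 = 169.9470 Wh
DOD = E_used / E_total * 100 = 169.9470 / 7644.4 * 100
DOD = 2.2232 %

2.2232 %


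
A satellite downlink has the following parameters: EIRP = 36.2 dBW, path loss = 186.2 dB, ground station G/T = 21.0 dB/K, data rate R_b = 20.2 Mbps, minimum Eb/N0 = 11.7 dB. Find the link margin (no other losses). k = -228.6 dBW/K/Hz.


C/N0 = EIRP - FSPL + G/T - k = 36.2 - 186.2 + 21.0 - (-228.6)
C/N0 = 99.6000 dB-Hz
R_b = 20.2 Mbps = 2.02e+07 bps -> 10*log10(R_b) = 73.0535 dB-Hz
Eb/N0 = C/N0 - 10*log10(R_b) = 99.6000 - 73.0535 = 26.5465 dB
Margin = Eb/N0 - Eb/N0_req = 26.5465 - 11.7 = 14.8465 dB (link closes)

14.8465 dB


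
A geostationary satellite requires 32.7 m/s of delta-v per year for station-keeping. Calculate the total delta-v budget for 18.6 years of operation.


dV = rate * years = 32.7 * 18.6
dV = 608.2200 m/s

608.2200 m/s


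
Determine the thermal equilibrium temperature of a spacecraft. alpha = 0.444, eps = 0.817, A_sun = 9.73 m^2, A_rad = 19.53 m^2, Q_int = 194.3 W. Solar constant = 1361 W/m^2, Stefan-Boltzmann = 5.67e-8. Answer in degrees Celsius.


Numerator = alpha*S*A_sun + Q_int = 0.444*1361*9.73 + 194.3 = 6073.9833 W
Denominator = eps*sigma*A_rad = 0.817*5.67e-8*19.53 = 9.0470577e-07 W/K^4
T^4 = 6.7137666e+09 K^4
T = 286.2474 K = 13.0974 C

13.0974 degrees Celsius


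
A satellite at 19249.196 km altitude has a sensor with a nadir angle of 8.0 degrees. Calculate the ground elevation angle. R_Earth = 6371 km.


r = R_E + alt = 25620.1960 km
Law of sines in the satellite / Earth-center / ground-point triangle:
  sin(nadir)/R_E = sin(90 + el)/r  =>  cos(el) = (r/R_E)*sin(nadir)
cos(el) = (25620.1960 / 6371.0000) * sin(8.0 deg) = 0.5596676
el = arccos(0.5596676) = 55.9672 deg
(Earth-central angle = 90 - nadir - el = 26.0328 deg)

55.9672 degrees


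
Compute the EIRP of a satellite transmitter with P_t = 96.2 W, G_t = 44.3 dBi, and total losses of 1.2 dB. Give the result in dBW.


Pt = 96.2 W = 19.8318 dBW
EIRP = Pt_dBW + Gt - losses = 19.8318 + 44.3 - 1.2 = 62.9318 dBW

62.9318 dBW


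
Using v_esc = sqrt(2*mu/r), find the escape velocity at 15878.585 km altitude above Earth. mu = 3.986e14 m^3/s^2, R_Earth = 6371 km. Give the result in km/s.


r = 6371.0 + 15878.585 = 22249.5850 km = 2.2249585e+07 m
v_esc = sqrt(2*mu/r) = sqrt(2*3.986e14 / 2.2249585e+07)
v_esc = 5985.8067 m/s = 5.9858 km/s

5.9858 km/s


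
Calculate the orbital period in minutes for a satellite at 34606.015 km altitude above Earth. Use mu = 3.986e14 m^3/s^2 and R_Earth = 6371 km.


r = 40977.0150 km = 4.0977015e+07 m
T = 2*pi*sqrt(r^3/mu) = 2*pi*sqrt(6.8805152e+22 / 3.986e14)
T = 82550.8785 s = 1375.8480 min

1375.8480 minutes


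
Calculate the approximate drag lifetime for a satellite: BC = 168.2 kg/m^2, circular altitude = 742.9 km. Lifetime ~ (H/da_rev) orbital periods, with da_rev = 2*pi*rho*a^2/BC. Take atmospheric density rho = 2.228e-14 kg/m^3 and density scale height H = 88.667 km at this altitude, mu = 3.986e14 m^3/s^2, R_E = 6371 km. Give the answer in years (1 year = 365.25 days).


a = R_E + alt = 7113.9000 km = 7.1139e+06 m
da_rev = 2*pi*rho*a^2/BC = 2*pi*2.228e-14*(7.1139e+06)^2/168.2 = 0.0421196327 m per revolution
N = H/da_rev = 88667.0000 m / 0.0421196327 m = 2.1051228e+06 revolutions
P = 2*pi*sqrt(a^3/mu) = 5971.3545 s
lifetime = N*P = 2.1051228e+06 * 5971.3545 = 1.2570435e+10 s = 145491.1417 days
years = 145491.1417 / 365.25 = 398.3330 years

398.3330 years


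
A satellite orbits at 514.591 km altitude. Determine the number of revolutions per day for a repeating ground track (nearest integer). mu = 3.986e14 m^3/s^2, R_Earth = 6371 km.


r = 6.885591e+06 m
T = 2*pi*sqrt(r^3/mu) = 5686.2121 s = 94.7702 min
revs/day = 1440 / 94.7702 = 15.1946
Rounded: 15 revolutions per day

15 revolutions per day


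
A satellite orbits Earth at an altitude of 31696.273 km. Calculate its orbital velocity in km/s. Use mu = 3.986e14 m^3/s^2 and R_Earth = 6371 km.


r = R_E + alt = 6371.0 + 31696.273 = 38067.2730 km = 3.8067273e+07 m
v = sqrt(mu/r) = sqrt(3.986e14 / 3.8067273e+07) = 3235.8827 m/s = 3.2359 km/s

3.2359 km/s


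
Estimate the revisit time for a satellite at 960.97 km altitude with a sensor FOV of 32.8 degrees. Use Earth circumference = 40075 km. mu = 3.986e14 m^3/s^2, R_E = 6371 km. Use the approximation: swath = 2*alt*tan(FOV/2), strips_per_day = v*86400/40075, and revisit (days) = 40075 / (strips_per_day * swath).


swath = 2*960.97*tan(0.286234) = 565.6577 km
v = sqrt(mu/r) = 7373.2389 m/s = 7.3732 km/s
strips/day = v*86400/40075 = 7.3732*86400/40075 = 15.8964
coverage/day = strips * swath = 15.8964 * 565.6577 = 8991.9157 km
revisit = 40075 / 8991.9157 = 4.4568 days

4.4568 days


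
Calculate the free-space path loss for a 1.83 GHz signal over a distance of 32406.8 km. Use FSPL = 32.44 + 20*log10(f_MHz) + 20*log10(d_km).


f = 1.83 GHz = 1830.0000 MHz
d = 32406.8 km
FSPL = 32.44 + 20*log10(1830.0000) + 20*log10(32406.8)
FSPL = 32.44 + 65.2490 + 90.2127
FSPL = 187.9017 dB

187.9017 dB


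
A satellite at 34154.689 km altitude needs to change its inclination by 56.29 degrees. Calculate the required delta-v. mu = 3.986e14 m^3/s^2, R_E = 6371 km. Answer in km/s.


r = 40525.6890 km = 4.0525689e+07 m
V = sqrt(mu/r) = 3136.1978 m/s
di = 56.29 deg = 0.9824458 rad
dV = 2*V*sin(di/2) = 2*3136.1978*sin(0.4912229)
dV = 2958.7176 m/s = 2.9587 km/s

2.9587 km/s


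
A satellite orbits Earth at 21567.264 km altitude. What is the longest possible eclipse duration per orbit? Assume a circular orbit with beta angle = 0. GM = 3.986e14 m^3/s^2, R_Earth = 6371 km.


r = 27938.2640 km
T = 774.5672 min
Eclipse fraction = arcsin(R_E/r)/pi = arcsin(6371.0000/27938.2640)/pi
= arcsin(0.2280385)/pi = 0.07323121
Eclipse duration = 0.07323121 * 774.5672 = 56.7225 min

56.7225 minutes


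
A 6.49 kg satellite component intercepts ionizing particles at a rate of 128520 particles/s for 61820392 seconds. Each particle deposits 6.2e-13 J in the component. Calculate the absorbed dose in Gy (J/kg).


Total energy deposited = rate * time * E_per
  = 128520 * 61820392 * 6.2e-13 = 4.9260 J
Dose = E_total / mass = 4.9260 / 6.49
Dose = 0.7590134 Gy

0.7590 Gy


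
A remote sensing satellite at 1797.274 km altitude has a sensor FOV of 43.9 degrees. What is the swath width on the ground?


FOV = 43.9 deg = 0.7661995 rad
swath = 2 * alt * tan(FOV/2) = 2 * 1797.274 * tan(0.3830998)
swath = 2 * 1797.274 * 0.4030115
swath = 1448.6441 km

1448.6441 km


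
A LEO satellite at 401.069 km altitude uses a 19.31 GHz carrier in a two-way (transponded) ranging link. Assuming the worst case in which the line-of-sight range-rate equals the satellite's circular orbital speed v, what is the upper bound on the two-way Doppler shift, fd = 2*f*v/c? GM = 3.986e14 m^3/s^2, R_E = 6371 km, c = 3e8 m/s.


r = 6.772069e+06 m
v = sqrt(mu/r) = 7671.9888 m/s (worst-case radial velocity)
f = 19.31 GHz = 1.931e+10 Hz
fd = 2*f*v/c = 2*1.931e+10*7671.9888/3.0e+08
fd = 987640.6911 Hz

987640.6911 Hz


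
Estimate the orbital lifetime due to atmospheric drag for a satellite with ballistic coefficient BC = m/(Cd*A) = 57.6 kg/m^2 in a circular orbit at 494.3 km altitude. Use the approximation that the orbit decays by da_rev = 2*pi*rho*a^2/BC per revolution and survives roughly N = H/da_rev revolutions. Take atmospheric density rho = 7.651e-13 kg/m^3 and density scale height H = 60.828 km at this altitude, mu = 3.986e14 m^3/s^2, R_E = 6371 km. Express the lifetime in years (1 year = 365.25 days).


a = R_E + alt = 6865.3000 km = 6.8653e+06 m
da_rev = 2*pi*rho*a^2/BC = 2*pi*7.651e-13*(6.8653e+06)^2/57.6 = 3.933640 m per revolution
N = H/da_rev = 60828.0000 m / 3.933640 m = 15463.5396 revolutions
P = 2*pi*sqrt(a^3/mu) = 5661.0958 s
lifetime = N*P = 15463.5396 * 5661.0958 = 8.7540578e+07 s = 1013.2011 days
years = 1013.2011 / 365.25 = 2.7740 years

2.7740 years


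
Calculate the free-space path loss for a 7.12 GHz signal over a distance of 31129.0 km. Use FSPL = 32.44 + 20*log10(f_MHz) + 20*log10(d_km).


f = 7.12 GHz = 7120.0000 MHz
d = 31129.0 km
FSPL = 32.44 + 20*log10(7120.0000) + 20*log10(31129.0)
FSPL = 32.44 + 77.0496 + 89.8633
FSPL = 199.3529 dB

199.3529 dB


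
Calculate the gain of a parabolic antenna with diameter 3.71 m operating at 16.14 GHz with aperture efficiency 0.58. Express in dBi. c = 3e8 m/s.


lambda = c/f = 3e8 / 1.614e+10 = 0.01858736 m
G = eta*(pi*D/lambda)^2 = 0.58*(pi*3.71/0.01858736)^2
G = 228055.2684 (linear)
G = 10*log10(228055.2684) = 53.5804 dBi

53.5804 dBi


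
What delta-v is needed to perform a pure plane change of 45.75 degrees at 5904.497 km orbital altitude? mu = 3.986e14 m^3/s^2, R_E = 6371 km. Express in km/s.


r = 12275.4970 km = 1.2275497e+07 m
V = sqrt(mu/r) = 5698.3498 m/s
di = 45.75 deg = 0.7984881 rad
dV = 2*V*sin(di/2) = 2*5698.3498*sin(0.3992441)
dV = 4430.1475 m/s = 4.4301 km/s

4.4301 km/s


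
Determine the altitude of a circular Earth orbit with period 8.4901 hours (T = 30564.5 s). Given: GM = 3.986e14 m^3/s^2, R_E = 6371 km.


T = 30564.5 s
r = (mu*T^2/(4*pi^2))^(1/3) = (3.986e14 * 30564.5^2 / (4*pi^2))^(1/3)
r = 2.11286e+07 m = 21128.5998 km
alt = r - R_E = 21128.5998 - 6371 = 14757.5998 km

14757.5998 km


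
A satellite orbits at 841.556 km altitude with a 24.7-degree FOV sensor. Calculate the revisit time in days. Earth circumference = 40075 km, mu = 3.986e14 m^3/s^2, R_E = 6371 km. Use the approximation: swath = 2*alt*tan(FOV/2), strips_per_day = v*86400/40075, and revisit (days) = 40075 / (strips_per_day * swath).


swath = 2*841.556*tan(0.2155482) = 368.5167 km
v = sqrt(mu/r) = 7434.0255 m/s = 7.4340 km/s
strips/day = v*86400/40075 = 7.4340*86400/40075 = 16.0274
coverage/day = strips * swath = 16.0274 * 368.5167 = 5906.3802 km
revisit = 40075 / 5906.3802 = 6.7850 days

6.7850 days


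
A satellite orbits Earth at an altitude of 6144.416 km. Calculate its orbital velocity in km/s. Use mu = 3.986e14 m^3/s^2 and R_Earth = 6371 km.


r = R_E + alt = 6371.0 + 6144.416 = 12515.4160 km = 1.2515416e+07 m
v = sqrt(mu/r) = sqrt(3.986e14 / 1.2515416e+07) = 5643.4672 m/s = 5.6435 km/s

5.6435 km/s


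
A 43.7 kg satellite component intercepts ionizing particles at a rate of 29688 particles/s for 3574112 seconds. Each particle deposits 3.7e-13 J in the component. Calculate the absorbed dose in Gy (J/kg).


Total energy deposited = rate * time * E_per
  = 29688 * 3574112 * 3.7e-13 = 0.03926005 J
Dose = E_total / mass = 0.03926005 / 43.7
Dose = 8.9839926e-04 Gy

8.9840e-04 Gy


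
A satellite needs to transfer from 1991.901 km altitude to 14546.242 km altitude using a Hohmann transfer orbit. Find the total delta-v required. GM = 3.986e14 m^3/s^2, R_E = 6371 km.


r1 = 8362.9010 km = 8.362901e+06 m
r2 = 20917.2420 km = 2.0917242e+07 m
dv1 = sqrt(mu/r1)*(sqrt(2*r2/(r1+r2)) - 1) = 1348.3884 m/s
dv2 = sqrt(mu/r2)*(1 - sqrt(2*r1/(r1+r2))) = 1066.0121 m/s
total dv = |dv1| + |dv2| = 1348.3884 + 1066.0121 = 2414.4005 m/s = 2.4144 km/s

2.4144 km/s


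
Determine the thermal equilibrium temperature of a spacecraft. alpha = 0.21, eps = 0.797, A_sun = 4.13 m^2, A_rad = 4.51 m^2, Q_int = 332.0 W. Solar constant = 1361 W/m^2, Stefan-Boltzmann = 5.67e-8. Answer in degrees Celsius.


Numerator = alpha*S*A_sun + Q_int = 0.21*1361*4.13 + 332.0 = 1512.3953 W
Denominator = eps*sigma*A_rad = 0.797*5.67e-8*4.51 = 2.0380645e-07 W/K^4
T^4 = 7.4207431e+09 K^4
T = 293.5025 K = 20.3525 C

20.3525 degrees Celsius


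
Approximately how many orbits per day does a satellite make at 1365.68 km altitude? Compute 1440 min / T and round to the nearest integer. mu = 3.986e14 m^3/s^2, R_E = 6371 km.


r = 7.73668e+06 m
T = 2*pi*sqrt(r^3/mu) = 6772.4089 s = 112.8735 min
revs/day = 1440 / 112.8735 = 12.7576
Rounded: 13 revolutions per day

13 revolutions per day


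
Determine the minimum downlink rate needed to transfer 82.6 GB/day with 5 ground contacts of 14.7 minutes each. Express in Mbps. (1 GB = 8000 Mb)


total contact time = 5 * 14.7 * 60 = 4410.0000 s
data = 82.6 GB = 660800.0000 Mb
rate = 660800.0000 / 4410.0000 = 149.8413 Mbps

149.8413 Mbps


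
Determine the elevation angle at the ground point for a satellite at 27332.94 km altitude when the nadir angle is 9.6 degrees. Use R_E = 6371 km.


r = R_E + alt = 33703.9400 km
Law of sines in the satellite / Earth-center / ground-point triangle:
  sin(nadir)/R_E = sin(90 + el)/r  =>  cos(el) = (r/R_E)*sin(nadir)
cos(el) = (33703.9400 / 6371.0000) * sin(9.6 deg) = 0.882242
el = arccos(0.882242) = 28.0860 deg
(Earth-central angle = 90 - nadir - el = 52.3140 deg)

28.0860 degrees


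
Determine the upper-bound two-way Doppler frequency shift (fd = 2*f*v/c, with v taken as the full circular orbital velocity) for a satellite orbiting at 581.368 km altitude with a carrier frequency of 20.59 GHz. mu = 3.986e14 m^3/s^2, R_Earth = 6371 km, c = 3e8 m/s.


r = 6.952368e+06 m
v = sqrt(mu/r) = 7571.8547 m/s (worst-case radial velocity)
f = 20.59 GHz = 2.059e+10 Hz
fd = 2*f*v/c = 2*2.059e+10*7571.8547/3.0e+08
fd = 1.0393633e+06 Hz

1.0394e+06 Hz


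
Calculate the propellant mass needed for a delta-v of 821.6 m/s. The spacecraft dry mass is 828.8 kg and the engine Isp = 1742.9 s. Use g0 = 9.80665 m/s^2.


ve = Isp * g0 = 1742.9 * 9.80665 = 17092.010285 m/s
mass ratio = exp(dv/ve) = exp(821.6/17092.010285) = 1.04924331
m_prop = m_dry * (mr - 1) = 828.8 * (1.04924331 - 1)
m_prop = 40.8129 kg

40.8129 kg


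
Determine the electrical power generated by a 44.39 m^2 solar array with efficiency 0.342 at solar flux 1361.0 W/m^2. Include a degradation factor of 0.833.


P = area * eta * S * degradation
P = 44.39 * 0.342 * 1361.0 * 0.833
P = 17211.3279 W

17211.3279 W


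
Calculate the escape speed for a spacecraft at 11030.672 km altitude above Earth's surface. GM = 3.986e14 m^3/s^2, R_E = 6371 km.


r = 6371.0 + 11030.672 = 17401.6720 km = 1.7401672e+07 m
v_esc = sqrt(2*mu/r) = sqrt(2*3.986e14 / 1.7401672e+07)
v_esc = 6768.4333 m/s = 6.7684 km/s

6.7684 km/s


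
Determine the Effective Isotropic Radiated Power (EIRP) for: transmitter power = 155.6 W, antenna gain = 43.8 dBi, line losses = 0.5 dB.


Pt = 155.6 W = 21.9201 dBW
EIRP = Pt_dBW + Gt - losses = 21.9201 + 43.8 - 0.5 = 65.2201 dBW

65.2201 dBW


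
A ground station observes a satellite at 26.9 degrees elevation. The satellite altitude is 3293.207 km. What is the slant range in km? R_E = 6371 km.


h = 3293.207 km, el = 26.9 deg
d = -R_E*sin(el) + sqrt((R_E*sin(el))^2 + 2*R_E*h + h^2)
d = -6371.0000*sin(0.4694936) + sqrt((6371.0000*0.4524347)^2 + 2*6371.0000*3293.207 + 3293.207^2)
d = 4935.2005 km

4935.2005 km


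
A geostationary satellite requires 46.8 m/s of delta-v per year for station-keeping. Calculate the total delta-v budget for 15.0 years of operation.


dV = rate * years = 46.8 * 15.0
dV = 702.0000 m/s

702.0000 m/s


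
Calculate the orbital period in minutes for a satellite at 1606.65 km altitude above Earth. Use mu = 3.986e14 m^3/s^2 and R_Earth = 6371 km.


r = 7977.6500 km = 7.97765e+06 m
T = 2*pi*sqrt(r^3/mu) = 2*pi*sqrt(5.0772078e+20 / 3.986e14)
T = 7091.2646 s = 118.1877 min

118.1877 minutes


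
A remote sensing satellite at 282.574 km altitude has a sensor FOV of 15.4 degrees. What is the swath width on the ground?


FOV = 15.4 deg = 0.2687807 rad
swath = 2 * alt * tan(FOV/2) = 2 * 282.574 * tan(0.1343904)
swath = 2 * 282.574 * 0.1352053
swath = 76.4110 km

76.4110 km


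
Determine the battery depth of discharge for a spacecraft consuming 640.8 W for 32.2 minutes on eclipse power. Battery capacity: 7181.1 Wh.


E_used = P * t / 60 = 640.8 * 32.2 / 60 = 343.8960 Wh
DOD = E_used / E_total * 100 = 343.8960 / 7181.1 * 100
DOD = 4.7889 %

4.7889 %


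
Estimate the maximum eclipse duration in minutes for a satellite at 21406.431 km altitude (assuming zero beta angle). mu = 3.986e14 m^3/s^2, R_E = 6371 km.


r = 27777.4310 km
T = 767.8884 min
Eclipse fraction = arcsin(R_E/r)/pi = arcsin(6371.0000/27777.4310)/pi
= arcsin(0.2293589)/pi = 0.07366293
Eclipse duration = 0.07366293 * 767.8884 = 56.5649 min

56.5649 minutes


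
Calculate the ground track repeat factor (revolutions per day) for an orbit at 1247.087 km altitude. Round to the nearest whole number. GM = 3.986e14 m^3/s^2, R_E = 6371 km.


r = 7.618087e+06 m
T = 2*pi*sqrt(r^3/mu) = 6617.2892 s = 110.2882 min
revs/day = 1440 / 110.2882 = 13.0567
Rounded: 13 revolutions per day

13 revolutions per day


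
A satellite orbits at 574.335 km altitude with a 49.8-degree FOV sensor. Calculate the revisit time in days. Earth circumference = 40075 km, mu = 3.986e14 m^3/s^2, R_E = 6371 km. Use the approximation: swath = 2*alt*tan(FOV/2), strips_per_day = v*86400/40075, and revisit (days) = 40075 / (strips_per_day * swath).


swath = 2*574.335*tan(0.434587) = 533.1949 km
v = sqrt(mu/r) = 7575.6874 m/s = 7.5757 km/s
strips/day = v*86400/40075 = 7.5757*86400/40075 = 16.3329
coverage/day = strips * swath = 16.3329 * 533.1949 = 8708.5974 km
revisit = 40075 / 8708.5974 = 4.6018 days

4.6018 days


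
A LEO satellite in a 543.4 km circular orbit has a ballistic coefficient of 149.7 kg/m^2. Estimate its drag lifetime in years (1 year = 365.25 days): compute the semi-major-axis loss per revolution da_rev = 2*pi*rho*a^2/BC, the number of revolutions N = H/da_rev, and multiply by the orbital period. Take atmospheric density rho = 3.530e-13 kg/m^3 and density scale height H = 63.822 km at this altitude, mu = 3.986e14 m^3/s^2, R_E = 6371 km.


a = R_E + alt = 6914.4000 km = 6.9144e+06 m
da_rev = 2*pi*rho*a^2/BC = 2*pi*3.530e-13*(6.9144e+06)^2/149.7 = 0.70834001 m per revolution
N = H/da_rev = 63822.0000 m / 0.70834001 m = 90100.7978 revolutions
P = 2*pi*sqrt(a^3/mu) = 5721.9357 s
lifetime = N*P = 90100.7978 * 5721.9357 = 5.1555097e+08 s = 5967.0251 days
years = 5967.0251 / 365.25 = 16.3368 years

16.3368 years


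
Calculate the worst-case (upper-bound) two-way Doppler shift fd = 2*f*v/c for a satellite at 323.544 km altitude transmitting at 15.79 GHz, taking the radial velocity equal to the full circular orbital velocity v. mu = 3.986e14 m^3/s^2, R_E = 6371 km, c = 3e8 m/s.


r = 6.694544e+06 m
v = sqrt(mu/r) = 7716.2830 m/s (worst-case radial velocity)
f = 15.79 GHz = 1.579e+10 Hz
fd = 2*f*v/c = 2*1.579e+10*7716.2830/3.0e+08
fd = 812267.3899 Hz

812267.3899 Hz


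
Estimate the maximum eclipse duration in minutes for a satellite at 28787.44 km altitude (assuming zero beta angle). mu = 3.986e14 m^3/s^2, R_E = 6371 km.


r = 35158.4400 km
T = 1093.4637 min
Eclipse fraction = arcsin(R_E/r)/pi = arcsin(6371.0000/35158.4400)/pi
= arcsin(0.1812083)/pi = 0.05800081
Eclipse duration = 0.05800081 * 1093.4637 = 63.4218 min

63.4218 minutes


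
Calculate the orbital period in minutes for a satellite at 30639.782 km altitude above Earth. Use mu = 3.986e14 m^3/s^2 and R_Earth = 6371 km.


r = 37010.7820 km = 3.7010782e+07 m
T = 2*pi*sqrt(r^3/mu) = 2*pi*sqrt(5.0697295e+22 / 3.986e14)
T = 70860.4022 s = 1181.0067 min

1181.0067 minutes
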